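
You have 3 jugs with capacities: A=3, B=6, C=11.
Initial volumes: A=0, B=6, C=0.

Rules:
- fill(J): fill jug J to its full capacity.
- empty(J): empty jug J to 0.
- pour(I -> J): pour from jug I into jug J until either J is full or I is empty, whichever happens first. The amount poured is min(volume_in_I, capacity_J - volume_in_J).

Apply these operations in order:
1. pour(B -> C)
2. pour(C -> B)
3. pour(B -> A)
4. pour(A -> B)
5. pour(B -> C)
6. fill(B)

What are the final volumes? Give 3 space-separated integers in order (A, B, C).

Answer: 0 6 6

Derivation:
Step 1: pour(B -> C) -> (A=0 B=0 C=6)
Step 2: pour(C -> B) -> (A=0 B=6 C=0)
Step 3: pour(B -> A) -> (A=3 B=3 C=0)
Step 4: pour(A -> B) -> (A=0 B=6 C=0)
Step 5: pour(B -> C) -> (A=0 B=0 C=6)
Step 6: fill(B) -> (A=0 B=6 C=6)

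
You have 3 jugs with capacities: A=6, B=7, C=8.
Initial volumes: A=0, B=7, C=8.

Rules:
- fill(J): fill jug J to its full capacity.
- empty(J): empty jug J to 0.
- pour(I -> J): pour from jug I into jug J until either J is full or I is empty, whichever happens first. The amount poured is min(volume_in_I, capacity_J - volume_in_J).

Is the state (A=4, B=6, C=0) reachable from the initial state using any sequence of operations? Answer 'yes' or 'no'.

BFS from (A=0, B=7, C=8):
  1. empty(B) -> (A=0 B=0 C=8)
  2. pour(C -> A) -> (A=6 B=0 C=2)
  3. empty(A) -> (A=0 B=0 C=2)
  4. pour(C -> A) -> (A=2 B=0 C=0)
  5. fill(C) -> (A=2 B=0 C=8)
  6. pour(C -> A) -> (A=6 B=0 C=4)
  7. pour(A -> B) -> (A=0 B=6 C=4)
  8. pour(C -> A) -> (A=4 B=6 C=0)
Target reached → yes.

Answer: yes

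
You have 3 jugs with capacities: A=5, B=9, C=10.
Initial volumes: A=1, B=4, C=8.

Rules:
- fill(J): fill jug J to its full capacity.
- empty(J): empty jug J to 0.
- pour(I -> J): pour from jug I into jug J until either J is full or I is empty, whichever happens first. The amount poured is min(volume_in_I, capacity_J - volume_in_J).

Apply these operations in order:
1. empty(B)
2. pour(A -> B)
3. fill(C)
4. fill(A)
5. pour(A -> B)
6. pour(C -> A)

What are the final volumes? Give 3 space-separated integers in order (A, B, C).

Step 1: empty(B) -> (A=1 B=0 C=8)
Step 2: pour(A -> B) -> (A=0 B=1 C=8)
Step 3: fill(C) -> (A=0 B=1 C=10)
Step 4: fill(A) -> (A=5 B=1 C=10)
Step 5: pour(A -> B) -> (A=0 B=6 C=10)
Step 6: pour(C -> A) -> (A=5 B=6 C=5)

Answer: 5 6 5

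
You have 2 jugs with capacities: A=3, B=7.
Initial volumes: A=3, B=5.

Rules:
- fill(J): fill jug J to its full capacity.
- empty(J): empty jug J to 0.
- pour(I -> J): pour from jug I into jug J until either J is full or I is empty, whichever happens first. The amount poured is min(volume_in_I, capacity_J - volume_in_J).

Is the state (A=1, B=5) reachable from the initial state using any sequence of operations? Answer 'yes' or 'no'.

BFS explored all 20 reachable states.
Reachable set includes: (0,0), (0,1), (0,2), (0,3), (0,4), (0,5), (0,6), (0,7), (1,0), (1,7), (2,0), (2,7) ...
Target (A=1, B=5) not in reachable set → no.

Answer: no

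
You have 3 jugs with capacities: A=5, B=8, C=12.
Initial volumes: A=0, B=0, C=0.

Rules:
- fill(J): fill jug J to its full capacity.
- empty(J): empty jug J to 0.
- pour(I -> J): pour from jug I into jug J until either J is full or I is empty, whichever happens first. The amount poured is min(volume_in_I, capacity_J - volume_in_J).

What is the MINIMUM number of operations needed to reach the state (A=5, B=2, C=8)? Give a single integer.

Answer: 7

Derivation:
BFS from (A=0, B=0, C=0). One shortest path:
  1. fill(A) -> (A=5 B=0 C=0)
  2. pour(A -> B) -> (A=0 B=5 C=0)
  3. fill(A) -> (A=5 B=5 C=0)
  4. pour(A -> B) -> (A=2 B=8 C=0)
  5. pour(B -> C) -> (A=2 B=0 C=8)
  6. pour(A -> B) -> (A=0 B=2 C=8)
  7. fill(A) -> (A=5 B=2 C=8)
Reached target in 7 moves.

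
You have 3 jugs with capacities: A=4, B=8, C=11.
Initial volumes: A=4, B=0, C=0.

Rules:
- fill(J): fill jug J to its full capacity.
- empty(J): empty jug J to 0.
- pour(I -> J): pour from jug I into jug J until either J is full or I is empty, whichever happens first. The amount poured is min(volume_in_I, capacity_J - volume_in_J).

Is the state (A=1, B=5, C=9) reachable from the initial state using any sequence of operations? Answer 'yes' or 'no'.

Answer: no

Derivation:
BFS explored all 330 reachable states.
Reachable set includes: (0,0,0), (0,0,1), (0,0,2), (0,0,3), (0,0,4), (0,0,5), (0,0,6), (0,0,7), (0,0,8), (0,0,9), (0,0,10), (0,0,11) ...
Target (A=1, B=5, C=9) not in reachable set → no.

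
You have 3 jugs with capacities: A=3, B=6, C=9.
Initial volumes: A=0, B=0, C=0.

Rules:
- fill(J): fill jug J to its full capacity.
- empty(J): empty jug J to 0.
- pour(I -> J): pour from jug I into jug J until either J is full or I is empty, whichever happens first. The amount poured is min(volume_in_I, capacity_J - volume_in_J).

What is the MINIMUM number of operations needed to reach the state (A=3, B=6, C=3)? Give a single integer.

BFS from (A=0, B=0, C=0). One shortest path:
  1. fill(A) -> (A=3 B=0 C=0)
  2. fill(C) -> (A=3 B=0 C=9)
  3. pour(C -> B) -> (A=3 B=6 C=3)
Reached target in 3 moves.

Answer: 3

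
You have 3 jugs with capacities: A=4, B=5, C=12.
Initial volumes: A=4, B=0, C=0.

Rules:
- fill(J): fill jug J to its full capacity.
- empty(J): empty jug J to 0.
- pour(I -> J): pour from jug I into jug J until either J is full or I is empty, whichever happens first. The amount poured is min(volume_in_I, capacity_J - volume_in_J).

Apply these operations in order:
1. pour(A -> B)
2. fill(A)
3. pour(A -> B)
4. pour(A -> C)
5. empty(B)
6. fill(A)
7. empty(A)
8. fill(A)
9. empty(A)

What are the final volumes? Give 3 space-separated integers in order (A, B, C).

Step 1: pour(A -> B) -> (A=0 B=4 C=0)
Step 2: fill(A) -> (A=4 B=4 C=0)
Step 3: pour(A -> B) -> (A=3 B=5 C=0)
Step 4: pour(A -> C) -> (A=0 B=5 C=3)
Step 5: empty(B) -> (A=0 B=0 C=3)
Step 6: fill(A) -> (A=4 B=0 C=3)
Step 7: empty(A) -> (A=0 B=0 C=3)
Step 8: fill(A) -> (A=4 B=0 C=3)
Step 9: empty(A) -> (A=0 B=0 C=3)

Answer: 0 0 3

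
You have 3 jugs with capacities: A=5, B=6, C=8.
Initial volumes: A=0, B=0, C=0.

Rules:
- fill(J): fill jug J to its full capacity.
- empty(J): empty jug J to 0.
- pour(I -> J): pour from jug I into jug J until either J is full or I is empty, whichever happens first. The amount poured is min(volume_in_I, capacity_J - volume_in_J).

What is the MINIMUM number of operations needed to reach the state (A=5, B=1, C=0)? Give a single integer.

BFS from (A=0, B=0, C=0). One shortest path:
  1. fill(B) -> (A=0 B=6 C=0)
  2. pour(B -> A) -> (A=5 B=1 C=0)
Reached target in 2 moves.

Answer: 2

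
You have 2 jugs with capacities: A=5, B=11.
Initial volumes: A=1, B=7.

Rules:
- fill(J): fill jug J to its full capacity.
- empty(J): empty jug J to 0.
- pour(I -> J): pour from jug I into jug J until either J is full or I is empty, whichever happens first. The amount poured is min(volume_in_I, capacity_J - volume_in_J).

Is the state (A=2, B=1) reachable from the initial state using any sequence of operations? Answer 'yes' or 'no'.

BFS explored all 33 reachable states.
Reachable set includes: (0,0), (0,1), (0,2), (0,3), (0,4), (0,5), (0,6), (0,7), (0,8), (0,9), (0,10), (0,11) ...
Target (A=2, B=1) not in reachable set → no.

Answer: no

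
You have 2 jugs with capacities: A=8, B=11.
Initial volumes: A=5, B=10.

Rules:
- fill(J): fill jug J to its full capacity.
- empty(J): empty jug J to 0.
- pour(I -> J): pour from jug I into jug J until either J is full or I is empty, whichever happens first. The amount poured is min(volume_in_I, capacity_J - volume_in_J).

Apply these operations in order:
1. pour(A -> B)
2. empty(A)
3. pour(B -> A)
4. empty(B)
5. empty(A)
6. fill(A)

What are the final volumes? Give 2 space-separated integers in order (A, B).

Step 1: pour(A -> B) -> (A=4 B=11)
Step 2: empty(A) -> (A=0 B=11)
Step 3: pour(B -> A) -> (A=8 B=3)
Step 4: empty(B) -> (A=8 B=0)
Step 5: empty(A) -> (A=0 B=0)
Step 6: fill(A) -> (A=8 B=0)

Answer: 8 0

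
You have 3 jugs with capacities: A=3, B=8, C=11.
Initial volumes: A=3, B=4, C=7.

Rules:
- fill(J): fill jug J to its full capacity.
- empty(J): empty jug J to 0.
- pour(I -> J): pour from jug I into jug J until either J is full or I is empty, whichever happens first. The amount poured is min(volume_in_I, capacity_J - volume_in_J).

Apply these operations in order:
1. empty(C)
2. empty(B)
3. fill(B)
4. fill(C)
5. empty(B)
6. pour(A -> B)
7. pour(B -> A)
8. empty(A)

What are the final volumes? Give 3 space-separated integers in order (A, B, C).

Step 1: empty(C) -> (A=3 B=4 C=0)
Step 2: empty(B) -> (A=3 B=0 C=0)
Step 3: fill(B) -> (A=3 B=8 C=0)
Step 4: fill(C) -> (A=3 B=8 C=11)
Step 5: empty(B) -> (A=3 B=0 C=11)
Step 6: pour(A -> B) -> (A=0 B=3 C=11)
Step 7: pour(B -> A) -> (A=3 B=0 C=11)
Step 8: empty(A) -> (A=0 B=0 C=11)

Answer: 0 0 11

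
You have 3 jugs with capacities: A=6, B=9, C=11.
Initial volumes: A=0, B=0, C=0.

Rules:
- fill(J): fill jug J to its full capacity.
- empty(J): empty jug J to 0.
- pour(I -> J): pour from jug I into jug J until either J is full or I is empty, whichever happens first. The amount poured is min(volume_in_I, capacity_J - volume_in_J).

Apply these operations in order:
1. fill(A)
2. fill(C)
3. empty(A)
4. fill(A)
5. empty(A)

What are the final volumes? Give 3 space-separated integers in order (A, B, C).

Answer: 0 0 11

Derivation:
Step 1: fill(A) -> (A=6 B=0 C=0)
Step 2: fill(C) -> (A=6 B=0 C=11)
Step 3: empty(A) -> (A=0 B=0 C=11)
Step 4: fill(A) -> (A=6 B=0 C=11)
Step 5: empty(A) -> (A=0 B=0 C=11)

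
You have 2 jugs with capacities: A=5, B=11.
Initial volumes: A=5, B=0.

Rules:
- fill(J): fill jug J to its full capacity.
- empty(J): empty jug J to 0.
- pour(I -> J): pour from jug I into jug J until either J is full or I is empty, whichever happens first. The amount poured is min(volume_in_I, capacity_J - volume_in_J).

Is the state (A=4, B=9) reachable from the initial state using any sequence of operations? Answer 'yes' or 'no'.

BFS explored all 32 reachable states.
Reachable set includes: (0,0), (0,1), (0,2), (0,3), (0,4), (0,5), (0,6), (0,7), (0,8), (0,9), (0,10), (0,11) ...
Target (A=4, B=9) not in reachable set → no.

Answer: no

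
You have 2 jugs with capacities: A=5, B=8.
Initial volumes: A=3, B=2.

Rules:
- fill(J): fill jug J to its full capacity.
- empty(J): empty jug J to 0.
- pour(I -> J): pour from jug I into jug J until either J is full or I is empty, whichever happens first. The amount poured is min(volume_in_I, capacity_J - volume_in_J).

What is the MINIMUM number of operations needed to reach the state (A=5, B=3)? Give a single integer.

Answer: 3

Derivation:
BFS from (A=3, B=2). One shortest path:
  1. empty(A) -> (A=0 B=2)
  2. fill(B) -> (A=0 B=8)
  3. pour(B -> A) -> (A=5 B=3)
Reached target in 3 moves.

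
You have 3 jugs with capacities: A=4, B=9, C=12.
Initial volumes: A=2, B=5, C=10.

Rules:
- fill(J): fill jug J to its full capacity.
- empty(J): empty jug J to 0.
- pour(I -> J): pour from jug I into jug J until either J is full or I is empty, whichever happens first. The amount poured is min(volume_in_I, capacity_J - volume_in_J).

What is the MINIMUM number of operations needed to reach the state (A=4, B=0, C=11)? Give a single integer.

Answer: 3

Derivation:
BFS from (A=2, B=5, C=10). One shortest path:
  1. empty(A) -> (A=0 B=5 C=10)
  2. pour(B -> A) -> (A=4 B=1 C=10)
  3. pour(B -> C) -> (A=4 B=0 C=11)
Reached target in 3 moves.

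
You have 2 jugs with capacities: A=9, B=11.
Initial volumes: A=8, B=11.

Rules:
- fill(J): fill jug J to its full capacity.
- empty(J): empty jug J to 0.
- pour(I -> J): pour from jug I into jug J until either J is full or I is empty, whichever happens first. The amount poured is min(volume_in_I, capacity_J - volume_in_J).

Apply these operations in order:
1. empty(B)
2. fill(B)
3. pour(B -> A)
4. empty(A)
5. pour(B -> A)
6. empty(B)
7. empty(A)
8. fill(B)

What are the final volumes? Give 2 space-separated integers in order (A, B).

Step 1: empty(B) -> (A=8 B=0)
Step 2: fill(B) -> (A=8 B=11)
Step 3: pour(B -> A) -> (A=9 B=10)
Step 4: empty(A) -> (A=0 B=10)
Step 5: pour(B -> A) -> (A=9 B=1)
Step 6: empty(B) -> (A=9 B=0)
Step 7: empty(A) -> (A=0 B=0)
Step 8: fill(B) -> (A=0 B=11)

Answer: 0 11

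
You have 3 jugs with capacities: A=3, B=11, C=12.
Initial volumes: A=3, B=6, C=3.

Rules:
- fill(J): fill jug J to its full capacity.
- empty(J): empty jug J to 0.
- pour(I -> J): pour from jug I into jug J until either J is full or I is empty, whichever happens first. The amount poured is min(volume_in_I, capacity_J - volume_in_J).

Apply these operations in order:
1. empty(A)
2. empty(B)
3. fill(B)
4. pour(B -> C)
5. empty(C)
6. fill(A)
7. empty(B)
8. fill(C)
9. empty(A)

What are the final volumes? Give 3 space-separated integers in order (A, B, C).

Answer: 0 0 12

Derivation:
Step 1: empty(A) -> (A=0 B=6 C=3)
Step 2: empty(B) -> (A=0 B=0 C=3)
Step 3: fill(B) -> (A=0 B=11 C=3)
Step 4: pour(B -> C) -> (A=0 B=2 C=12)
Step 5: empty(C) -> (A=0 B=2 C=0)
Step 6: fill(A) -> (A=3 B=2 C=0)
Step 7: empty(B) -> (A=3 B=0 C=0)
Step 8: fill(C) -> (A=3 B=0 C=12)
Step 9: empty(A) -> (A=0 B=0 C=12)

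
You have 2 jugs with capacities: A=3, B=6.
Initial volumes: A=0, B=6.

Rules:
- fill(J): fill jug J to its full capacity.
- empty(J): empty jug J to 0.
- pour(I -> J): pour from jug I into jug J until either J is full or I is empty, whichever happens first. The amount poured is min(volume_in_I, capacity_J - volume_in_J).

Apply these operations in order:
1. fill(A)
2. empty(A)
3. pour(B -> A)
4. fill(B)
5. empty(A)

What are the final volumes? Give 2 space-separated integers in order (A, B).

Answer: 0 6

Derivation:
Step 1: fill(A) -> (A=3 B=6)
Step 2: empty(A) -> (A=0 B=6)
Step 3: pour(B -> A) -> (A=3 B=3)
Step 4: fill(B) -> (A=3 B=6)
Step 5: empty(A) -> (A=0 B=6)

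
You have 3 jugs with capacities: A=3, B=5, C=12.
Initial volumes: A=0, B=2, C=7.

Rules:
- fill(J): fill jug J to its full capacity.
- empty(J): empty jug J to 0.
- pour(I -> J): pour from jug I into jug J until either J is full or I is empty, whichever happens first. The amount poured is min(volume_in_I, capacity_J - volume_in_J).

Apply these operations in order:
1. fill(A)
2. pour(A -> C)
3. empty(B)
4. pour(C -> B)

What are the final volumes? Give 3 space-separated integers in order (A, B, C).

Answer: 0 5 5

Derivation:
Step 1: fill(A) -> (A=3 B=2 C=7)
Step 2: pour(A -> C) -> (A=0 B=2 C=10)
Step 3: empty(B) -> (A=0 B=0 C=10)
Step 4: pour(C -> B) -> (A=0 B=5 C=5)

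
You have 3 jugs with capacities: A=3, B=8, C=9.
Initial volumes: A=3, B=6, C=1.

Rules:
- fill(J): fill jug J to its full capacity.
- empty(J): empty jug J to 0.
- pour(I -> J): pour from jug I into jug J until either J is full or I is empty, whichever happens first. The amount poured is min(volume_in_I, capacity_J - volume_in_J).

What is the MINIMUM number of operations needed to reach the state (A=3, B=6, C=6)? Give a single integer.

BFS from (A=3, B=6, C=1). One shortest path:
  1. empty(A) -> (A=0 B=6 C=1)
  2. fill(C) -> (A=0 B=6 C=9)
  3. pour(C -> A) -> (A=3 B=6 C=6)
Reached target in 3 moves.

Answer: 3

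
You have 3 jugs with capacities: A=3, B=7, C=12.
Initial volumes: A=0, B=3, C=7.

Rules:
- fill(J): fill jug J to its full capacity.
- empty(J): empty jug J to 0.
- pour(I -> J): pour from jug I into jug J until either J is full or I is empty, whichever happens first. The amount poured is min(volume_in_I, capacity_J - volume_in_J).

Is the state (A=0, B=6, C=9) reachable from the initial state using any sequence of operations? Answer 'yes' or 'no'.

Answer: yes

Derivation:
BFS from (A=0, B=3, C=7):
  1. fill(C) -> (A=0 B=3 C=12)
  2. pour(C -> A) -> (A=3 B=3 C=9)
  3. pour(A -> B) -> (A=0 B=6 C=9)
Target reached → yes.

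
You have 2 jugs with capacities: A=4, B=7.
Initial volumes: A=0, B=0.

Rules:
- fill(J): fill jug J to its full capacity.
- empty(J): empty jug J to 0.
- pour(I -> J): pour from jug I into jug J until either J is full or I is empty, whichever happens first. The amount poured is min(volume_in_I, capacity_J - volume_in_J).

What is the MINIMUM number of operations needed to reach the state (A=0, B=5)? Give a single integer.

Answer: 8

Derivation:
BFS from (A=0, B=0). One shortest path:
  1. fill(A) -> (A=4 B=0)
  2. pour(A -> B) -> (A=0 B=4)
  3. fill(A) -> (A=4 B=4)
  4. pour(A -> B) -> (A=1 B=7)
  5. empty(B) -> (A=1 B=0)
  6. pour(A -> B) -> (A=0 B=1)
  7. fill(A) -> (A=4 B=1)
  8. pour(A -> B) -> (A=0 B=5)
Reached target in 8 moves.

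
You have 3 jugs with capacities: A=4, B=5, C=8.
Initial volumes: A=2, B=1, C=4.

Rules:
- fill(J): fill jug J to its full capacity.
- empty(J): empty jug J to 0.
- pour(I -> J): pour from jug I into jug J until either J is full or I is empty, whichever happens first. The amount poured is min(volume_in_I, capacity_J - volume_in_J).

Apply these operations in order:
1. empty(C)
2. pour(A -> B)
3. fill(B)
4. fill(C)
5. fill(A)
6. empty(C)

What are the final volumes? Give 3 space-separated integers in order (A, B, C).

Step 1: empty(C) -> (A=2 B=1 C=0)
Step 2: pour(A -> B) -> (A=0 B=3 C=0)
Step 3: fill(B) -> (A=0 B=5 C=0)
Step 4: fill(C) -> (A=0 B=5 C=8)
Step 5: fill(A) -> (A=4 B=5 C=8)
Step 6: empty(C) -> (A=4 B=5 C=0)

Answer: 4 5 0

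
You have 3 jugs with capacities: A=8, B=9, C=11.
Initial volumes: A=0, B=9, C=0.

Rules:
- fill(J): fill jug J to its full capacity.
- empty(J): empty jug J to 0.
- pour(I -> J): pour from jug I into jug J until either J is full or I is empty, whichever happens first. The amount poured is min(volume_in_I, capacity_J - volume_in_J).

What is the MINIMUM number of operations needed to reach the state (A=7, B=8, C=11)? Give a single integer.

BFS from (A=0, B=9, C=0). One shortest path:
  1. pour(B -> A) -> (A=8 B=1 C=0)
  2. pour(B -> C) -> (A=8 B=0 C=1)
  3. fill(B) -> (A=8 B=9 C=1)
  4. pour(B -> C) -> (A=8 B=0 C=10)
  5. pour(A -> B) -> (A=0 B=8 C=10)
  6. fill(A) -> (A=8 B=8 C=10)
  7. pour(A -> C) -> (A=7 B=8 C=11)
Reached target in 7 moves.

Answer: 7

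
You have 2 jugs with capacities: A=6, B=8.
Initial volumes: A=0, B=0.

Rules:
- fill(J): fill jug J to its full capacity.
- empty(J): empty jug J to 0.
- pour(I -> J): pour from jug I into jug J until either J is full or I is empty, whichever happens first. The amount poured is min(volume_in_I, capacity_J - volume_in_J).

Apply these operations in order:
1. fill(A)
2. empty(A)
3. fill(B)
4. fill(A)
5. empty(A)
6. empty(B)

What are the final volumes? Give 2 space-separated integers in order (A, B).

Step 1: fill(A) -> (A=6 B=0)
Step 2: empty(A) -> (A=0 B=0)
Step 3: fill(B) -> (A=0 B=8)
Step 4: fill(A) -> (A=6 B=8)
Step 5: empty(A) -> (A=0 B=8)
Step 6: empty(B) -> (A=0 B=0)

Answer: 0 0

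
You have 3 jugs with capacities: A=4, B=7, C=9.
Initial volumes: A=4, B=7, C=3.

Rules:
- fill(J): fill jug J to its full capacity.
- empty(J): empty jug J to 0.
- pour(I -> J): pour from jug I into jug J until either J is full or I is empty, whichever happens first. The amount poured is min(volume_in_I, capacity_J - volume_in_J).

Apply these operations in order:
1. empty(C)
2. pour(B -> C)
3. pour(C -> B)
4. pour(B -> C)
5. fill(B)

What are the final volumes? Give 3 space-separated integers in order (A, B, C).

Answer: 4 7 7

Derivation:
Step 1: empty(C) -> (A=4 B=7 C=0)
Step 2: pour(B -> C) -> (A=4 B=0 C=7)
Step 3: pour(C -> B) -> (A=4 B=7 C=0)
Step 4: pour(B -> C) -> (A=4 B=0 C=7)
Step 5: fill(B) -> (A=4 B=7 C=7)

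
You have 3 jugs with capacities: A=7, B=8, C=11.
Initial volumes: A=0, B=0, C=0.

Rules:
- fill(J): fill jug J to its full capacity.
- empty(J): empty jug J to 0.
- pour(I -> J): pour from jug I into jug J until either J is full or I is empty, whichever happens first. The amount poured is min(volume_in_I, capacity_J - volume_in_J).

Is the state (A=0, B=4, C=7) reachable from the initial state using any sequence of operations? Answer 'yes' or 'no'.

BFS from (A=0, B=0, C=0):
  1. fill(C) -> (A=0 B=0 C=11)
  2. pour(C -> A) -> (A=7 B=0 C=4)
  3. pour(C -> B) -> (A=7 B=4 C=0)
  4. pour(A -> C) -> (A=0 B=4 C=7)
Target reached → yes.

Answer: yes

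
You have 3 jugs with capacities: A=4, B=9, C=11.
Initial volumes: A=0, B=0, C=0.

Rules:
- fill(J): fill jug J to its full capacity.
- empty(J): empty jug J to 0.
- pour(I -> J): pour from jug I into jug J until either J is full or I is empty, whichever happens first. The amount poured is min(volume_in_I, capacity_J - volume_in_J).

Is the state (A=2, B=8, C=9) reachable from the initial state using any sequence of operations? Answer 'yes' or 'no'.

Answer: no

Derivation:
BFS explored all 360 reachable states.
Reachable set includes: (0,0,0), (0,0,1), (0,0,2), (0,0,3), (0,0,4), (0,0,5), (0,0,6), (0,0,7), (0,0,8), (0,0,9), (0,0,10), (0,0,11) ...
Target (A=2, B=8, C=9) not in reachable set → no.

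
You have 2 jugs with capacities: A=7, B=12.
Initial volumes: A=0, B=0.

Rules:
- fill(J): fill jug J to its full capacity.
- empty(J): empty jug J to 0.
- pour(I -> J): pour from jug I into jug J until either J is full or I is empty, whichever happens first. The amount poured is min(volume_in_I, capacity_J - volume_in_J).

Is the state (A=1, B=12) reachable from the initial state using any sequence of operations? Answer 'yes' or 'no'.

BFS from (A=0, B=0):
  1. fill(B) -> (A=0 B=12)
  2. pour(B -> A) -> (A=7 B=5)
  3. empty(A) -> (A=0 B=5)
  4. pour(B -> A) -> (A=5 B=0)
  5. fill(B) -> (A=5 B=12)
  6. pour(B -> A) -> (A=7 B=10)
  7. empty(A) -> (A=0 B=10)
  8. pour(B -> A) -> (A=7 B=3)
  9. empty(A) -> (A=0 B=3)
  10. pour(B -> A) -> (A=3 B=0)
  11. fill(B) -> (A=3 B=12)
  12. pour(B -> A) -> (A=7 B=8)
  13. empty(A) -> (A=0 B=8)
  14. pour(B -> A) -> (A=7 B=1)
  15. empty(A) -> (A=0 B=1)
  16. pour(B -> A) -> (A=1 B=0)
  17. fill(B) -> (A=1 B=12)
Target reached → yes.

Answer: yes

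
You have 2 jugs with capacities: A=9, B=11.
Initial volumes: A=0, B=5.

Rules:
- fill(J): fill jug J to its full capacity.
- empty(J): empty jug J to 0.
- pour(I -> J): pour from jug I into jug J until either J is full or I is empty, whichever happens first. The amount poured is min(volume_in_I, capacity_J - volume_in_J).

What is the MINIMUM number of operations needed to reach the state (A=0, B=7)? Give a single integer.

Answer: 4

Derivation:
BFS from (A=0, B=5). One shortest path:
  1. pour(B -> A) -> (A=5 B=0)
  2. fill(B) -> (A=5 B=11)
  3. pour(B -> A) -> (A=9 B=7)
  4. empty(A) -> (A=0 B=7)
Reached target in 4 moves.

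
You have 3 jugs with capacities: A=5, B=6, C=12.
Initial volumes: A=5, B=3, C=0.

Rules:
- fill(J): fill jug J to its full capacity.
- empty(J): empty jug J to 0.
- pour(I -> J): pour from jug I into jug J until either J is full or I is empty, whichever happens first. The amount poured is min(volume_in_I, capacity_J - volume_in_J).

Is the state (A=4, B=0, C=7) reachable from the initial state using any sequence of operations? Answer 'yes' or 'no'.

BFS from (A=5, B=3, C=0):
  1. fill(B) -> (A=5 B=6 C=0)
  2. pour(B -> C) -> (A=5 B=0 C=6)
  3. pour(A -> B) -> (A=0 B=5 C=6)
  4. pour(C -> A) -> (A=5 B=5 C=1)
  5. pour(A -> B) -> (A=4 B=6 C=1)
  6. pour(B -> C) -> (A=4 B=0 C=7)
Target reached → yes.

Answer: yes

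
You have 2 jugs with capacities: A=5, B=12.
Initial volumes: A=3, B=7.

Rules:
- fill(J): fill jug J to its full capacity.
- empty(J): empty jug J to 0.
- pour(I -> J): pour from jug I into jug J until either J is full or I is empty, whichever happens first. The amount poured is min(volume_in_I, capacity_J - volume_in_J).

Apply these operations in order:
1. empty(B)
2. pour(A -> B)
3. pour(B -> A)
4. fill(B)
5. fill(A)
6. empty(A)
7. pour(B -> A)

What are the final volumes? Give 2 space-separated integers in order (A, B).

Answer: 5 7

Derivation:
Step 1: empty(B) -> (A=3 B=0)
Step 2: pour(A -> B) -> (A=0 B=3)
Step 3: pour(B -> A) -> (A=3 B=0)
Step 4: fill(B) -> (A=3 B=12)
Step 5: fill(A) -> (A=5 B=12)
Step 6: empty(A) -> (A=0 B=12)
Step 7: pour(B -> A) -> (A=5 B=7)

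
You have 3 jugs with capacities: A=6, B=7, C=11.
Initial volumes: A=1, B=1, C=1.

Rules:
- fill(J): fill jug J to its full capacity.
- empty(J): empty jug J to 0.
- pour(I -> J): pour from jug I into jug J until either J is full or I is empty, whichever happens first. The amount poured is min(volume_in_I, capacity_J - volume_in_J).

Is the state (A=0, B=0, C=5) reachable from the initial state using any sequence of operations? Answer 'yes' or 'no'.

Answer: yes

Derivation:
BFS from (A=1, B=1, C=1):
  1. empty(A) -> (A=0 B=1 C=1)
  2. fill(C) -> (A=0 B=1 C=11)
  3. pour(C -> B) -> (A=0 B=7 C=5)
  4. empty(B) -> (A=0 B=0 C=5)
Target reached → yes.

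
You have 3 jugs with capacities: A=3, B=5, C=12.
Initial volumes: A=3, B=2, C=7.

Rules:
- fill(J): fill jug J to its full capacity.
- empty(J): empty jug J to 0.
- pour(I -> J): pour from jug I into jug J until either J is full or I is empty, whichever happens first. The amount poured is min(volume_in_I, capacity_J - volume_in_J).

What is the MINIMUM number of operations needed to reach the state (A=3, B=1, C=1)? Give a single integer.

Answer: 7

Derivation:
BFS from (A=3, B=2, C=7). One shortest path:
  1. empty(B) -> (A=3 B=0 C=7)
  2. pour(A -> B) -> (A=0 B=3 C=7)
  3. pour(C -> A) -> (A=3 B=3 C=4)
  4. pour(A -> B) -> (A=1 B=5 C=4)
  5. empty(B) -> (A=1 B=0 C=4)
  6. pour(A -> B) -> (A=0 B=1 C=4)
  7. pour(C -> A) -> (A=3 B=1 C=1)
Reached target in 7 moves.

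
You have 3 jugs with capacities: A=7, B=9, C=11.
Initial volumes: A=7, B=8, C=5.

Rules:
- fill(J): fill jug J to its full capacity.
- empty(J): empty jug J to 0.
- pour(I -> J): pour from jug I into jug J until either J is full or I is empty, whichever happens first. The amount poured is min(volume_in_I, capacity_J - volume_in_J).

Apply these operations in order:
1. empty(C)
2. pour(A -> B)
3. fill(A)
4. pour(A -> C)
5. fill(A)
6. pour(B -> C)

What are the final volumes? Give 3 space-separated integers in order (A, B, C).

Answer: 7 5 11

Derivation:
Step 1: empty(C) -> (A=7 B=8 C=0)
Step 2: pour(A -> B) -> (A=6 B=9 C=0)
Step 3: fill(A) -> (A=7 B=9 C=0)
Step 4: pour(A -> C) -> (A=0 B=9 C=7)
Step 5: fill(A) -> (A=7 B=9 C=7)
Step 6: pour(B -> C) -> (A=7 B=5 C=11)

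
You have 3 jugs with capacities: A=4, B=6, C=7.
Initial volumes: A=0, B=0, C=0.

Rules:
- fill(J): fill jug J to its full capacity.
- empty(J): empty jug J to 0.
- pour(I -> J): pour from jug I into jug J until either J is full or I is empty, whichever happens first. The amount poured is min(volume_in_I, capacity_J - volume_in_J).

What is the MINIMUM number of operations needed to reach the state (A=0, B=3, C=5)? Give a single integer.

Answer: 7

Derivation:
BFS from (A=0, B=0, C=0). One shortest path:
  1. fill(A) -> (A=4 B=0 C=0)
  2. pour(A -> C) -> (A=0 B=0 C=4)
  3. fill(A) -> (A=4 B=0 C=4)
  4. pour(A -> C) -> (A=1 B=0 C=7)
  5. pour(C -> B) -> (A=1 B=6 C=1)
  6. pour(B -> A) -> (A=4 B=3 C=1)
  7. pour(A -> C) -> (A=0 B=3 C=5)
Reached target in 7 moves.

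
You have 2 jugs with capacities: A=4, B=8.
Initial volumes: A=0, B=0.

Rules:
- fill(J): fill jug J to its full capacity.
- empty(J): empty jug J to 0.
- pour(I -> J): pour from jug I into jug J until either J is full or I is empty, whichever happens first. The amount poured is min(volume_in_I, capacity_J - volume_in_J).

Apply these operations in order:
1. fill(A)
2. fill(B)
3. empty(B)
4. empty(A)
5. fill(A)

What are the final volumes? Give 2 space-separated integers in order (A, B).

Step 1: fill(A) -> (A=4 B=0)
Step 2: fill(B) -> (A=4 B=8)
Step 3: empty(B) -> (A=4 B=0)
Step 4: empty(A) -> (A=0 B=0)
Step 5: fill(A) -> (A=4 B=0)

Answer: 4 0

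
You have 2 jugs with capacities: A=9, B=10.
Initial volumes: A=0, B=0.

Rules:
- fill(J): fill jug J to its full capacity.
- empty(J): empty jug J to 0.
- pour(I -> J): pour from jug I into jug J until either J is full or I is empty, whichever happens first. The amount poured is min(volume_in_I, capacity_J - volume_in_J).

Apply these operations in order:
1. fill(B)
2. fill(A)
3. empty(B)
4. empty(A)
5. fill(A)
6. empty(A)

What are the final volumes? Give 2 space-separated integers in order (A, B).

Answer: 0 0

Derivation:
Step 1: fill(B) -> (A=0 B=10)
Step 2: fill(A) -> (A=9 B=10)
Step 3: empty(B) -> (A=9 B=0)
Step 4: empty(A) -> (A=0 B=0)
Step 5: fill(A) -> (A=9 B=0)
Step 6: empty(A) -> (A=0 B=0)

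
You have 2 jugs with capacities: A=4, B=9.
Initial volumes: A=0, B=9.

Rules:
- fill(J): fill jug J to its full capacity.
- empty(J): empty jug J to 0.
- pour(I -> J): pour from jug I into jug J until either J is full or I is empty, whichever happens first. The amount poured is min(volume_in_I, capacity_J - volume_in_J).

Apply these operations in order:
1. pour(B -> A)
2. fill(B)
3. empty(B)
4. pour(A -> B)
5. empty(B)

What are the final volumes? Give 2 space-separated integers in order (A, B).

Answer: 0 0

Derivation:
Step 1: pour(B -> A) -> (A=4 B=5)
Step 2: fill(B) -> (A=4 B=9)
Step 3: empty(B) -> (A=4 B=0)
Step 4: pour(A -> B) -> (A=0 B=4)
Step 5: empty(B) -> (A=0 B=0)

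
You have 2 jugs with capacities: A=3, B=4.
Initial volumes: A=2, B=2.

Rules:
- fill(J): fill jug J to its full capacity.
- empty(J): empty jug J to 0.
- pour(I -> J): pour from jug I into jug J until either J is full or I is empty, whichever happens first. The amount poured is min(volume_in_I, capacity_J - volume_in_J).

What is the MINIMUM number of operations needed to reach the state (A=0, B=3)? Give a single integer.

Answer: 3

Derivation:
BFS from (A=2, B=2). One shortest path:
  1. fill(A) -> (A=3 B=2)
  2. empty(B) -> (A=3 B=0)
  3. pour(A -> B) -> (A=0 B=3)
Reached target in 3 moves.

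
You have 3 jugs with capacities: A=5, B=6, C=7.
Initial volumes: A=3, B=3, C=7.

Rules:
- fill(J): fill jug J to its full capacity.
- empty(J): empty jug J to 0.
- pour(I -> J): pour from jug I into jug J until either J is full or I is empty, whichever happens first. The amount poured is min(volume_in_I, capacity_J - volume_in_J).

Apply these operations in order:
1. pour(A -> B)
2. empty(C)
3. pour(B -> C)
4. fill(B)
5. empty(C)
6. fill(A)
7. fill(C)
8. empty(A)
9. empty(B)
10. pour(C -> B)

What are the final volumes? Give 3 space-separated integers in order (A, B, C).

Answer: 0 6 1

Derivation:
Step 1: pour(A -> B) -> (A=0 B=6 C=7)
Step 2: empty(C) -> (A=0 B=6 C=0)
Step 3: pour(B -> C) -> (A=0 B=0 C=6)
Step 4: fill(B) -> (A=0 B=6 C=6)
Step 5: empty(C) -> (A=0 B=6 C=0)
Step 6: fill(A) -> (A=5 B=6 C=0)
Step 7: fill(C) -> (A=5 B=6 C=7)
Step 8: empty(A) -> (A=0 B=6 C=7)
Step 9: empty(B) -> (A=0 B=0 C=7)
Step 10: pour(C -> B) -> (A=0 B=6 C=1)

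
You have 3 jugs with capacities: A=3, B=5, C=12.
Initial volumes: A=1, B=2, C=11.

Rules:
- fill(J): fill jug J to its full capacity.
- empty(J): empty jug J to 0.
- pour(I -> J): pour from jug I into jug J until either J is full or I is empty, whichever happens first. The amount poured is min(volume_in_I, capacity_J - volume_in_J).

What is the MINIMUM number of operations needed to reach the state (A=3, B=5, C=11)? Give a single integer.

BFS from (A=1, B=2, C=11). One shortest path:
  1. fill(A) -> (A=3 B=2 C=11)
  2. fill(B) -> (A=3 B=5 C=11)
Reached target in 2 moves.

Answer: 2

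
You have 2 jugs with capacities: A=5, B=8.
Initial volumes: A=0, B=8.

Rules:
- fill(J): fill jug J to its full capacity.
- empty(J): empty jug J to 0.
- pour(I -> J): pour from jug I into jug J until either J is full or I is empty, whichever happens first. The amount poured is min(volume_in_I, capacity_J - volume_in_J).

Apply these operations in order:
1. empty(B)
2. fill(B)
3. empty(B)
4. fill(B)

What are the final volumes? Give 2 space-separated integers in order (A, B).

Answer: 0 8

Derivation:
Step 1: empty(B) -> (A=0 B=0)
Step 2: fill(B) -> (A=0 B=8)
Step 3: empty(B) -> (A=0 B=0)
Step 4: fill(B) -> (A=0 B=8)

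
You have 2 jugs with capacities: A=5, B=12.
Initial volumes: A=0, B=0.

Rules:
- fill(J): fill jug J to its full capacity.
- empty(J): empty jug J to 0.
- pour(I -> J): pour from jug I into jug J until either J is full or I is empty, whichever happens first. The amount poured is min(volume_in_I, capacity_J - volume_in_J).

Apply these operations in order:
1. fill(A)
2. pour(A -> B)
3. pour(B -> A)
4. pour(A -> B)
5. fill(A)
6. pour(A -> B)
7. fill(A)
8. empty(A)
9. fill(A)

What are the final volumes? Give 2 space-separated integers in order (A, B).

Step 1: fill(A) -> (A=5 B=0)
Step 2: pour(A -> B) -> (A=0 B=5)
Step 3: pour(B -> A) -> (A=5 B=0)
Step 4: pour(A -> B) -> (A=0 B=5)
Step 5: fill(A) -> (A=5 B=5)
Step 6: pour(A -> B) -> (A=0 B=10)
Step 7: fill(A) -> (A=5 B=10)
Step 8: empty(A) -> (A=0 B=10)
Step 9: fill(A) -> (A=5 B=10)

Answer: 5 10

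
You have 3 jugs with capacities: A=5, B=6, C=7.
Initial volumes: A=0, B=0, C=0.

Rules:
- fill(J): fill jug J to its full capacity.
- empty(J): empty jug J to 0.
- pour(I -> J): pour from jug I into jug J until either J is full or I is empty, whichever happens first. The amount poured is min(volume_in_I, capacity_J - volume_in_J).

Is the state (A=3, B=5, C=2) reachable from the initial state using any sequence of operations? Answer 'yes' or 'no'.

BFS explored all 216 reachable states.
Reachable set includes: (0,0,0), (0,0,1), (0,0,2), (0,0,3), (0,0,4), (0,0,5), (0,0,6), (0,0,7), (0,1,0), (0,1,1), (0,1,2), (0,1,3) ...
Target (A=3, B=5, C=2) not in reachable set → no.

Answer: no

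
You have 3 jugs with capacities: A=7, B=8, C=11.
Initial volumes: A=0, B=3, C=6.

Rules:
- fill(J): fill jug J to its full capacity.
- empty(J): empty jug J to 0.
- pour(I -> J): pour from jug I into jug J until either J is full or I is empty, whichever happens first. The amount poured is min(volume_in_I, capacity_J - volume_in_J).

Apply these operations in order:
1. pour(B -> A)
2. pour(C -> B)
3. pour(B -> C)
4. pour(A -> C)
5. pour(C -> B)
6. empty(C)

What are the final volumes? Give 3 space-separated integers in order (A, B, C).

Step 1: pour(B -> A) -> (A=3 B=0 C=6)
Step 2: pour(C -> B) -> (A=3 B=6 C=0)
Step 3: pour(B -> C) -> (A=3 B=0 C=6)
Step 4: pour(A -> C) -> (A=0 B=0 C=9)
Step 5: pour(C -> B) -> (A=0 B=8 C=1)
Step 6: empty(C) -> (A=0 B=8 C=0)

Answer: 0 8 0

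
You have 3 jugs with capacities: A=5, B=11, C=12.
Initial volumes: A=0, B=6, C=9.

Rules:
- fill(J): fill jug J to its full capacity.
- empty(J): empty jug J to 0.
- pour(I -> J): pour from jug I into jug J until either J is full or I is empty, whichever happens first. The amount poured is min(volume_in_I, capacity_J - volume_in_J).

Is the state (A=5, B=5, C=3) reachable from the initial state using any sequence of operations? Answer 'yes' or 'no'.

Answer: yes

Derivation:
BFS from (A=0, B=6, C=9):
  1. fill(A) -> (A=5 B=6 C=9)
  2. pour(B -> C) -> (A=5 B=3 C=12)
  3. empty(C) -> (A=5 B=3 C=0)
  4. pour(B -> C) -> (A=5 B=0 C=3)
  5. pour(A -> B) -> (A=0 B=5 C=3)
  6. fill(A) -> (A=5 B=5 C=3)
Target reached → yes.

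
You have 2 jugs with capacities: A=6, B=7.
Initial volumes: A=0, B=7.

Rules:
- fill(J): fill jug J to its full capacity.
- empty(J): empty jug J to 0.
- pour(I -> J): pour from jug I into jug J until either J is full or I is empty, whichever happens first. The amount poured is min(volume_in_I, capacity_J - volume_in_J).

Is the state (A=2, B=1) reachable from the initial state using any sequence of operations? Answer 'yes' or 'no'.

BFS explored all 26 reachable states.
Reachable set includes: (0,0), (0,1), (0,2), (0,3), (0,4), (0,5), (0,6), (0,7), (1,0), (1,7), (2,0), (2,7) ...
Target (A=2, B=1) not in reachable set → no.

Answer: no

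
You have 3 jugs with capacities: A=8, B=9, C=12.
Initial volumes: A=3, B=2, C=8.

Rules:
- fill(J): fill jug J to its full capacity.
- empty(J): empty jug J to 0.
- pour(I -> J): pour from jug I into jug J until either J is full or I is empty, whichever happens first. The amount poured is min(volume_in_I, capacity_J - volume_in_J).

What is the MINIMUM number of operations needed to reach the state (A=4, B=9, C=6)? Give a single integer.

BFS from (A=3, B=2, C=8). One shortest path:
  1. empty(B) -> (A=3 B=0 C=8)
  2. pour(A -> B) -> (A=0 B=3 C=8)
  3. fill(A) -> (A=8 B=3 C=8)
  4. pour(A -> C) -> (A=4 B=3 C=12)
  5. pour(C -> B) -> (A=4 B=9 C=6)
Reached target in 5 moves.

Answer: 5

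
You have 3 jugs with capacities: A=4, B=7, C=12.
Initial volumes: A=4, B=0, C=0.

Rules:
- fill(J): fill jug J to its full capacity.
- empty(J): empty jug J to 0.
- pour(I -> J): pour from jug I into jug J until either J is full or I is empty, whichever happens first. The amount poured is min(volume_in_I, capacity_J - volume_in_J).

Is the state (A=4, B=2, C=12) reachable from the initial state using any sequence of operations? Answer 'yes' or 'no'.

Answer: yes

Derivation:
BFS from (A=4, B=0, C=0):
  1. fill(B) -> (A=4 B=7 C=0)
  2. pour(B -> C) -> (A=4 B=0 C=7)
  3. fill(B) -> (A=4 B=7 C=7)
  4. pour(B -> C) -> (A=4 B=2 C=12)
Target reached → yes.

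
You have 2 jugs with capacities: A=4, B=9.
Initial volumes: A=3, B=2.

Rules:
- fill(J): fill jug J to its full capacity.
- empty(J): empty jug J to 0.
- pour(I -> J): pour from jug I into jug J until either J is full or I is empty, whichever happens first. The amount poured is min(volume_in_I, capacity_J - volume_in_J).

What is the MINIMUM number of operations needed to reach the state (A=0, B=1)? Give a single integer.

Answer: 2

Derivation:
BFS from (A=3, B=2). One shortest path:
  1. pour(B -> A) -> (A=4 B=1)
  2. empty(A) -> (A=0 B=1)
Reached target in 2 moves.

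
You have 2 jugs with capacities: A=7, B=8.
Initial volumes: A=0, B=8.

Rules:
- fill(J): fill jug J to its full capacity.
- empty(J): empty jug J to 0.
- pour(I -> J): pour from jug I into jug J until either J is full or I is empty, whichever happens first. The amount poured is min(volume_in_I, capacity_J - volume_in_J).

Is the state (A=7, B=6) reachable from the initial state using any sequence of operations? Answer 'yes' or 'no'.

Answer: yes

Derivation:
BFS from (A=0, B=8):
  1. fill(A) -> (A=7 B=8)
  2. empty(B) -> (A=7 B=0)
  3. pour(A -> B) -> (A=0 B=7)
  4. fill(A) -> (A=7 B=7)
  5. pour(A -> B) -> (A=6 B=8)
  6. empty(B) -> (A=6 B=0)
  7. pour(A -> B) -> (A=0 B=6)
  8. fill(A) -> (A=7 B=6)
Target reached → yes.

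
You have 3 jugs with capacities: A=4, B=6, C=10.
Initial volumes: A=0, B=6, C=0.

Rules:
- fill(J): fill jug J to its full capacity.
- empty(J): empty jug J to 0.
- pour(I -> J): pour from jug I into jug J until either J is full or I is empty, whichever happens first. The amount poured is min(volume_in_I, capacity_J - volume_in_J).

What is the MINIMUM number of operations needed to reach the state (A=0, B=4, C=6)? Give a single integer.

Answer: 3

Derivation:
BFS from (A=0, B=6, C=0). One shortest path:
  1. fill(A) -> (A=4 B=6 C=0)
  2. pour(B -> C) -> (A=4 B=0 C=6)
  3. pour(A -> B) -> (A=0 B=4 C=6)
Reached target in 3 moves.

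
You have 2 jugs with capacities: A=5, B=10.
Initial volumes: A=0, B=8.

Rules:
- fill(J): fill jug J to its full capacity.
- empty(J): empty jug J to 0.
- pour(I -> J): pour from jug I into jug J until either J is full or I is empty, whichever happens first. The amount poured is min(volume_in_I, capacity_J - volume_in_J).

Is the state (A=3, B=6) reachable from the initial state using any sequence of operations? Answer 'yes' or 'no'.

Answer: no

Derivation:
BFS explored all 12 reachable states.
Reachable set includes: (0,0), (0,3), (0,5), (0,8), (0,10), (3,0), (3,10), (5,0), (5,3), (5,5), (5,8), (5,10)
Target (A=3, B=6) not in reachable set → no.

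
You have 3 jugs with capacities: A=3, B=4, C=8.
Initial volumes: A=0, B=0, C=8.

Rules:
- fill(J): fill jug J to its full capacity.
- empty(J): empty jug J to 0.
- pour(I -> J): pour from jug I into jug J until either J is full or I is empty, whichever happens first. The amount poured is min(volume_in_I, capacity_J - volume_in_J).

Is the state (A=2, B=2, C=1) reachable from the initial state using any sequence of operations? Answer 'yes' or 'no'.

Answer: no

Derivation:
BFS explored all 138 reachable states.
Reachable set includes: (0,0,0), (0,0,1), (0,0,2), (0,0,3), (0,0,4), (0,0,5), (0,0,6), (0,0,7), (0,0,8), (0,1,0), (0,1,1), (0,1,2) ...
Target (A=2, B=2, C=1) not in reachable set → no.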